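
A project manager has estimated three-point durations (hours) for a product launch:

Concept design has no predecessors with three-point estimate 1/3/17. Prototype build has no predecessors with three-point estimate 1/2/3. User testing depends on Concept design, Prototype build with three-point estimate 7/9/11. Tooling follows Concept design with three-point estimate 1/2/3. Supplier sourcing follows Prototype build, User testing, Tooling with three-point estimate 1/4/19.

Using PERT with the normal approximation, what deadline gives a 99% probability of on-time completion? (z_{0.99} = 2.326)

29.5 hours

te_Concept design = (1 + 4·3 + 17)/6 = 30/6 = 5; σ²_Concept design = ((17−1)/6)² = 7.111
te_Prototype build = (1 + 4·2 + 3)/6 = 12/6 = 2; σ²_Prototype build = ((3−1)/6)² = 0.111
te_User testing = (7 + 4·9 + 11)/6 = 54/6 = 9; σ²_User testing = ((11−7)/6)² = 0.444
te_Tooling = (1 + 4·2 + 3)/6 = 12/6 = 2; σ²_Tooling = ((3−1)/6)² = 0.111
te_Supplier sourcing = (1 + 4·4 + 19)/6 = 36/6 = 6; σ²_Supplier sourcing = ((19−1)/6)² = 9.000

Forward pass:
ES_Concept design = 0; EF_Concept design = 5
ES_Prototype build = 0; EF_Prototype build = 2
ES_User testing = max(EF_Concept design=5, EF_Prototype build=2) = 5; EF_User testing = 5+9 = 14
ES_Tooling = 5; EF_Tooling = 5+2 = 7
ES_Supplier sourcing = max(EF_Prototype build=2, EF_User testing=14, EF_Tooling=7) = 14; EF_Supplier sourcing = 14+6 = 20
Expected project duration μ = 20 hours. Critical path: Concept design → User testing → Supplier sourcing.

Variance along critical path = 7.111 + 0.444 + 9.000 = 16.556; σ = 4.069 hours.
D = μ + z·σ = 20 + 2.326·4.069 = 29.5 hours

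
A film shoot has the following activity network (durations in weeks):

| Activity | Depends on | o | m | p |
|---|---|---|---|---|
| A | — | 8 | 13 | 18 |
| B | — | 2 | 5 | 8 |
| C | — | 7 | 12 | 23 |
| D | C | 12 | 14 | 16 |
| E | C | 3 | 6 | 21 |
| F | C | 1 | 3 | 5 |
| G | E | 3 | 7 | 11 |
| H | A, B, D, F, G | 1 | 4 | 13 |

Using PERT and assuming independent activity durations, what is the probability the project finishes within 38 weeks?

te_A = (8 + 4·13 + 18)/6 = 78/6 = 13; σ²_A = ((18−8)/6)² = 2.778
te_B = (2 + 4·5 + 8)/6 = 30/6 = 5; σ²_B = ((8−2)/6)² = 1.000
te_C = (7 + 4·12 + 23)/6 = 78/6 = 13; σ²_C = ((23−7)/6)² = 7.111
te_D = (12 + 4·14 + 16)/6 = 84/6 = 14; σ²_D = ((16−12)/6)² = 0.444
te_E = (3 + 4·6 + 21)/6 = 48/6 = 8; σ²_E = ((21−3)/6)² = 9.000
te_F = (1 + 4·3 + 5)/6 = 18/6 = 3; σ²_F = ((5−1)/6)² = 0.444
te_G = (3 + 4·7 + 11)/6 = 42/6 = 7; σ²_G = ((11−3)/6)² = 1.778
te_H = (1 + 4·4 + 13)/6 = 30/6 = 5; σ²_H = ((13−1)/6)² = 4.000

Forward pass:
ES_A = 0; EF_A = 13
ES_B = 0; EF_B = 5
ES_C = 0; EF_C = 13
ES_D = 13; EF_D = 13+14 = 27
ES_E = 13; EF_E = 13+8 = 21
ES_F = 13; EF_F = 13+3 = 16
ES_G = 21; EF_G = 21+7 = 28
ES_H = max(EF_A=13, EF_B=5, EF_D=27, EF_F=16, EF_G=28) = 28; EF_H = 28+5 = 33
Expected project duration μ = 33 weeks. Critical path: C → E → G → H.

Variance along critical path = 7.111 + 9.000 + 1.778 + 4.000 = 21.889; σ = √21.889 = 4.679 weeks.
Z = (38 − 33) / 4.679 = 1.069
P(T ≤ 38) = Φ(1.069) ≈ 0.857

0.857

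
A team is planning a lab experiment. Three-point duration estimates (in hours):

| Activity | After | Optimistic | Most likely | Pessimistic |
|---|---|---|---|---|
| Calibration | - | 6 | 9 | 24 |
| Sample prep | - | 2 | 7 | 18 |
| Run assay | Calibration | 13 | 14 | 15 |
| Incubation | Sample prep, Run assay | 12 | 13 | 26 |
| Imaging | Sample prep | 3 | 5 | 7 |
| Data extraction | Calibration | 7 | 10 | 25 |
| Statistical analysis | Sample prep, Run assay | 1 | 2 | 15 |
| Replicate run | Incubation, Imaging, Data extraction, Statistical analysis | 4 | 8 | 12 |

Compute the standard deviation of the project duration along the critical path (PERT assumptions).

te_Calibration = (6 + 4·9 + 24)/6 = 66/6 = 11; σ²_Calibration = ((24−6)/6)² = 9.000
te_Sample prep = (2 + 4·7 + 18)/6 = 48/6 = 8; σ²_Sample prep = ((18−2)/6)² = 7.111
te_Run assay = (13 + 4·14 + 15)/6 = 84/6 = 14; σ²_Run assay = ((15−13)/6)² = 0.111
te_Incubation = (12 + 4·13 + 26)/6 = 90/6 = 15; σ²_Incubation = ((26−12)/6)² = 5.444
te_Imaging = (3 + 4·5 + 7)/6 = 30/6 = 5; σ²_Imaging = ((7−3)/6)² = 0.444
te_Data extraction = (7 + 4·10 + 25)/6 = 72/6 = 12; σ²_Data extraction = ((25−7)/6)² = 9.000
te_Statistical analysis = (1 + 4·2 + 15)/6 = 24/6 = 4; σ²_Statistical analysis = ((15−1)/6)² = 5.444
te_Replicate run = (4 + 4·8 + 12)/6 = 48/6 = 8; σ²_Replicate run = ((12−4)/6)² = 1.778

Forward pass:
ES_Calibration = 0; EF_Calibration = 11
ES_Sample prep = 0; EF_Sample prep = 8
ES_Run assay = 11; EF_Run assay = 11+14 = 25
ES_Incubation = max(EF_Sample prep=8, EF_Run assay=25) = 25; EF_Incubation = 25+15 = 40
ES_Imaging = 8; EF_Imaging = 8+5 = 13
ES_Data extraction = 11; EF_Data extraction = 11+12 = 23
ES_Statistical analysis = max(EF_Sample prep=8, EF_Run assay=25) = 25; EF_Statistical analysis = 25+4 = 29
ES_Replicate run = max(EF_Incubation=40, EF_Imaging=13, EF_Data extraction=23, EF_Statistical analysis=29) = 40; EF_Replicate run = 40+8 = 48
Expected project duration μ = 48 hours. Critical path: Calibration → Run assay → Incubation → Replicate run.

Variance along critical path = 9.000 + 0.111 + 5.444 + 1.778 = 16.333
σ = √16.333 = 4.041 hours

4.04 hours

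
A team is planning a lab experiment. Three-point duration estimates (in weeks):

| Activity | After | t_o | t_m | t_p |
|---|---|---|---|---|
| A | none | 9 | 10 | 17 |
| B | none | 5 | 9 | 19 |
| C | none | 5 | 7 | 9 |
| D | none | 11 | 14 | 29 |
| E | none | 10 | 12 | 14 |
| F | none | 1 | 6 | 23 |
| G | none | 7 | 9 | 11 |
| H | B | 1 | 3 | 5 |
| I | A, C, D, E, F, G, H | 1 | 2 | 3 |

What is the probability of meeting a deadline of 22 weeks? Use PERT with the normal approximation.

0.907

te_A = (9 + 4·10 + 17)/6 = 66/6 = 11; σ²_A = ((17−9)/6)² = 1.778
te_B = (5 + 4·9 + 19)/6 = 60/6 = 10; σ²_B = ((19−5)/6)² = 5.444
te_C = (5 + 4·7 + 9)/6 = 42/6 = 7; σ²_C = ((9−5)/6)² = 0.444
te_D = (11 + 4·14 + 29)/6 = 96/6 = 16; σ²_D = ((29−11)/6)² = 9.000
te_E = (10 + 4·12 + 14)/6 = 72/6 = 12; σ²_E = ((14−10)/6)² = 0.444
te_F = (1 + 4·6 + 23)/6 = 48/6 = 8; σ²_F = ((23−1)/6)² = 13.444
te_G = (7 + 4·9 + 11)/6 = 54/6 = 9; σ²_G = ((11−7)/6)² = 0.444
te_H = (1 + 4·3 + 5)/6 = 18/6 = 3; σ²_H = ((5−1)/6)² = 0.444
te_I = (1 + 4·2 + 3)/6 = 12/6 = 2; σ²_I = ((3−1)/6)² = 0.111

Forward pass:
ES_A = 0; EF_A = 11
ES_B = 0; EF_B = 10
ES_C = 0; EF_C = 7
ES_D = 0; EF_D = 16
ES_E = 0; EF_E = 12
ES_F = 0; EF_F = 8
ES_G = 0; EF_G = 9
ES_H = 10; EF_H = 10+3 = 13
ES_I = max(EF_A=11, EF_C=7, EF_D=16, EF_E=12, EF_F=8, EF_G=9, EF_H=13) = 16; EF_I = 16+2 = 18
Expected project duration μ = 18 weeks. Critical path: D → I.

Variance along critical path = 9.000 + 0.111 = 9.111; σ = √9.111 = 3.018 weeks.
Z = (22 − 18) / 3.018 = 1.325
P(T ≤ 22) = Φ(1.325) ≈ 0.907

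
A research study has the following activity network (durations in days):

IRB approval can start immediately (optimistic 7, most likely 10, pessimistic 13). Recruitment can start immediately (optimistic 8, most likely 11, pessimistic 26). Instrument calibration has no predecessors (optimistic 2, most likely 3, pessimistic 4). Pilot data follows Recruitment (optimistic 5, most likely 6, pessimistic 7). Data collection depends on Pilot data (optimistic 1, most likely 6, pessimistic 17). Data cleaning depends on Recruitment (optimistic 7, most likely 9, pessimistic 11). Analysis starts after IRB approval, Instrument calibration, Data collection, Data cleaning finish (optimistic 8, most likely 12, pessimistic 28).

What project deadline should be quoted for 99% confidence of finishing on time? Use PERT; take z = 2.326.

52.2 days

te_IRB approval = (7 + 4·10 + 13)/6 = 60/6 = 10; σ²_IRB approval = ((13−7)/6)² = 1.000
te_Recruitment = (8 + 4·11 + 26)/6 = 78/6 = 13; σ²_Recruitment = ((26−8)/6)² = 9.000
te_Instrument calibration = (2 + 4·3 + 4)/6 = 18/6 = 3; σ²_Instrument calibration = ((4−2)/6)² = 0.111
te_Pilot data = (5 + 4·6 + 7)/6 = 36/6 = 6; σ²_Pilot data = ((7−5)/6)² = 0.111
te_Data collection = (1 + 4·6 + 17)/6 = 42/6 = 7; σ²_Data collection = ((17−1)/6)² = 7.111
te_Data cleaning = (7 + 4·9 + 11)/6 = 54/6 = 9; σ²_Data cleaning = ((11−7)/6)² = 0.444
te_Analysis = (8 + 4·12 + 28)/6 = 84/6 = 14; σ²_Analysis = ((28−8)/6)² = 11.111

Forward pass:
ES_IRB approval = 0; EF_IRB approval = 10
ES_Recruitment = 0; EF_Recruitment = 13
ES_Instrument calibration = 0; EF_Instrument calibration = 3
ES_Pilot data = 13; EF_Pilot data = 13+6 = 19
ES_Data collection = 19; EF_Data collection = 19+7 = 26
ES_Data cleaning = 13; EF_Data cleaning = 13+9 = 22
ES_Analysis = max(EF_IRB approval=10, EF_Instrument calibration=3, EF_Data collection=26, EF_Data cleaning=22) = 26; EF_Analysis = 26+14 = 40
Expected project duration μ = 40 days. Critical path: Recruitment → Pilot data → Data collection → Analysis.

Variance along critical path = 9.000 + 0.111 + 7.111 + 11.111 = 27.333; σ = 5.228 days.
D = μ + z·σ = 40 + 2.326·5.228 = 52.2 days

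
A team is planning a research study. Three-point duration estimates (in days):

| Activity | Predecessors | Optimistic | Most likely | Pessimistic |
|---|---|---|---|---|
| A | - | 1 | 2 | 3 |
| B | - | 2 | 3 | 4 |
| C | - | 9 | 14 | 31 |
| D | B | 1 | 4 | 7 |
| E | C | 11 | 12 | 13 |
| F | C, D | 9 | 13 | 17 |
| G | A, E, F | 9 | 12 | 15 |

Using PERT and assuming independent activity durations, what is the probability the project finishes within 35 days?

0.068

te_A = (1 + 4·2 + 3)/6 = 12/6 = 2; σ²_A = ((3−1)/6)² = 0.111
te_B = (2 + 4·3 + 4)/6 = 18/6 = 3; σ²_B = ((4−2)/6)² = 0.111
te_C = (9 + 4·14 + 31)/6 = 96/6 = 16; σ²_C = ((31−9)/6)² = 13.444
te_D = (1 + 4·4 + 7)/6 = 24/6 = 4; σ²_D = ((7−1)/6)² = 1.000
te_E = (11 + 4·12 + 13)/6 = 72/6 = 12; σ²_E = ((13−11)/6)² = 0.111
te_F = (9 + 4·13 + 17)/6 = 78/6 = 13; σ²_F = ((17−9)/6)² = 1.778
te_G = (9 + 4·12 + 15)/6 = 72/6 = 12; σ²_G = ((15−9)/6)² = 1.000

Forward pass:
ES_A = 0; EF_A = 2
ES_B = 0; EF_B = 3
ES_C = 0; EF_C = 16
ES_D = 3; EF_D = 3+4 = 7
ES_E = 16; EF_E = 16+12 = 28
ES_F = max(EF_C=16, EF_D=7) = 16; EF_F = 16+13 = 29
ES_G = max(EF_A=2, EF_E=28, EF_F=29) = 29; EF_G = 29+12 = 41
Expected project duration μ = 41 days. Critical path: C → F → G.

Variance along critical path = 13.444 + 1.778 + 1.000 = 16.222; σ = √16.222 = 4.028 days.
Z = (35 − 41) / 4.028 = -1.490
P(T ≤ 35) = Φ(-1.490) ≈ 0.068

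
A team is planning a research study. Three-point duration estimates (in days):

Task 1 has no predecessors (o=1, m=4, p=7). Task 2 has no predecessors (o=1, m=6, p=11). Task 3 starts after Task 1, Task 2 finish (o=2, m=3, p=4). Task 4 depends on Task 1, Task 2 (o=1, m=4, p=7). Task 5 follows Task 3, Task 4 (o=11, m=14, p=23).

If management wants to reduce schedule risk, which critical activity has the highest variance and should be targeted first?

te_Task 1 = (1 + 4·4 + 7)/6 = 24/6 = 4; σ²_Task 1 = ((7−1)/6)² = 1.000
te_Task 2 = (1 + 4·6 + 11)/6 = 36/6 = 6; σ²_Task 2 = ((11−1)/6)² = 2.778
te_Task 3 = (2 + 4·3 + 4)/6 = 18/6 = 3; σ²_Task 3 = ((4−2)/6)² = 0.111
te_Task 4 = (1 + 4·4 + 7)/6 = 24/6 = 4; σ²_Task 4 = ((7−1)/6)² = 1.000
te_Task 5 = (11 + 4·14 + 23)/6 = 90/6 = 15; σ²_Task 5 = ((23−11)/6)² = 4.000

Forward pass:
ES_Task 1 = 0; EF_Task 1 = 4
ES_Task 2 = 0; EF_Task 2 = 6
ES_Task 3 = max(EF_Task 1=4, EF_Task 2=6) = 6; EF_Task 3 = 6+3 = 9
ES_Task 4 = max(EF_Task 1=4, EF_Task 2=6) = 6; EF_Task 4 = 6+4 = 10
ES_Task 5 = max(EF_Task 3=9, EF_Task 4=10) = 10; EF_Task 5 = 10+15 = 25
Expected project duration μ = 25 days. Critical path: Task 2 → Task 4 → Task 5.

Variances on critical path: σ²_Task 2=2.778, σ²_Task 4=1.000, σ²_Task 5=4.000.
Largest is σ²_Task 5 = 4.000.

Task 5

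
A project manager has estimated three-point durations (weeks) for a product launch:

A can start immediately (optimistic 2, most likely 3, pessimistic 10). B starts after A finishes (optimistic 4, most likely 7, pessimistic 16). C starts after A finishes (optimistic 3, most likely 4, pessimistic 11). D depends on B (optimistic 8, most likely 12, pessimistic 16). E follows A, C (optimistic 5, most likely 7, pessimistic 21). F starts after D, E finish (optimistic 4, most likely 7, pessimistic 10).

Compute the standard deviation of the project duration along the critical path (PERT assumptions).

te_A = (2 + 4·3 + 10)/6 = 24/6 = 4; σ²_A = ((10−2)/6)² = 1.778
te_B = (4 + 4·7 + 16)/6 = 48/6 = 8; σ²_B = ((16−4)/6)² = 4.000
te_C = (3 + 4·4 + 11)/6 = 30/6 = 5; σ²_C = ((11−3)/6)² = 1.778
te_D = (8 + 4·12 + 16)/6 = 72/6 = 12; σ²_D = ((16−8)/6)² = 1.778
te_E = (5 + 4·7 + 21)/6 = 54/6 = 9; σ²_E = ((21−5)/6)² = 7.111
te_F = (4 + 4·7 + 10)/6 = 42/6 = 7; σ²_F = ((10−4)/6)² = 1.000

Forward pass:
ES_A = 0; EF_A = 4
ES_B = 4; EF_B = 4+8 = 12
ES_C = 4; EF_C = 4+5 = 9
ES_D = 12; EF_D = 12+12 = 24
ES_E = max(EF_A=4, EF_C=9) = 9; EF_E = 9+9 = 18
ES_F = max(EF_D=24, EF_E=18) = 24; EF_F = 24+7 = 31
Expected project duration μ = 31 weeks. Critical path: A → B → D → F.

Variance along critical path = 1.778 + 4.000 + 1.778 + 1.000 = 8.556
σ = √8.556 = 2.925 weeks

2.92 weeks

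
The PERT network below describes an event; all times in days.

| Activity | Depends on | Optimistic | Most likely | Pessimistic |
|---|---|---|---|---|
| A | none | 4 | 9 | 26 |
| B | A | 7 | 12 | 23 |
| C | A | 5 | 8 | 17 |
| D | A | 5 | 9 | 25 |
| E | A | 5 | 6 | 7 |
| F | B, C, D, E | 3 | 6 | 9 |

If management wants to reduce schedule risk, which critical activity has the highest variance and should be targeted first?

te_A = (4 + 4·9 + 26)/6 = 66/6 = 11; σ²_A = ((26−4)/6)² = 13.444
te_B = (7 + 4·12 + 23)/6 = 78/6 = 13; σ²_B = ((23−7)/6)² = 7.111
te_C = (5 + 4·8 + 17)/6 = 54/6 = 9; σ²_C = ((17−5)/6)² = 4.000
te_D = (5 + 4·9 + 25)/6 = 66/6 = 11; σ²_D = ((25−5)/6)² = 11.111
te_E = (5 + 4·6 + 7)/6 = 36/6 = 6; σ²_E = ((7−5)/6)² = 0.111
te_F = (3 + 4·6 + 9)/6 = 36/6 = 6; σ²_F = ((9−3)/6)² = 1.000

Forward pass:
ES_A = 0; EF_A = 11
ES_B = 11; EF_B = 11+13 = 24
ES_C = 11; EF_C = 11+9 = 20
ES_D = 11; EF_D = 11+11 = 22
ES_E = 11; EF_E = 11+6 = 17
ES_F = max(EF_B=24, EF_C=20, EF_D=22, EF_E=17) = 24; EF_F = 24+6 = 30
Expected project duration μ = 30 days. Critical path: A → B → F.

Variances on critical path: σ²_A=13.444, σ²_B=7.111, σ²_F=1.000.
Largest is σ²_A = 13.444.

A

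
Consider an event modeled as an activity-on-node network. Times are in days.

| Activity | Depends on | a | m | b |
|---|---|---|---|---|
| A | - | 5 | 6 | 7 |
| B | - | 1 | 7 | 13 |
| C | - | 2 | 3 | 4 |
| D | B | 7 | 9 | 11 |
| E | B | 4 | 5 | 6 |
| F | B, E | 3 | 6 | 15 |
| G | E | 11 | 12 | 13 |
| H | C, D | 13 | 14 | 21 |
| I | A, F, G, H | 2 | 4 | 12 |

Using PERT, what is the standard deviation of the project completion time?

3.00 days

te_A = (5 + 4·6 + 7)/6 = 36/6 = 6; σ²_A = ((7−5)/6)² = 0.111
te_B = (1 + 4·7 + 13)/6 = 42/6 = 7; σ²_B = ((13−1)/6)² = 4.000
te_C = (2 + 4·3 + 4)/6 = 18/6 = 3; σ²_C = ((4−2)/6)² = 0.111
te_D = (7 + 4·9 + 11)/6 = 54/6 = 9; σ²_D = ((11−7)/6)² = 0.444
te_E = (4 + 4·5 + 6)/6 = 30/6 = 5; σ²_E = ((6−4)/6)² = 0.111
te_F = (3 + 4·6 + 15)/6 = 42/6 = 7; σ²_F = ((15−3)/6)² = 4.000
te_G = (11 + 4·12 + 13)/6 = 72/6 = 12; σ²_G = ((13−11)/6)² = 0.111
te_H = (13 + 4·14 + 21)/6 = 90/6 = 15; σ²_H = ((21−13)/6)² = 1.778
te_I = (2 + 4·4 + 12)/6 = 30/6 = 5; σ²_I = ((12−2)/6)² = 2.778

Forward pass:
ES_A = 0; EF_A = 6
ES_B = 0; EF_B = 7
ES_C = 0; EF_C = 3
ES_D = 7; EF_D = 7+9 = 16
ES_E = 7; EF_E = 7+5 = 12
ES_F = max(EF_B=7, EF_E=12) = 12; EF_F = 12+7 = 19
ES_G = 12; EF_G = 12+12 = 24
ES_H = max(EF_C=3, EF_D=16) = 16; EF_H = 16+15 = 31
ES_I = max(EF_A=6, EF_F=19, EF_G=24, EF_H=31) = 31; EF_I = 31+5 = 36
Expected project duration μ = 36 days. Critical path: B → D → H → I.

Variance along critical path = 4.000 + 0.444 + 1.778 + 2.778 = 9.000
σ = √9.000 = 3.000 days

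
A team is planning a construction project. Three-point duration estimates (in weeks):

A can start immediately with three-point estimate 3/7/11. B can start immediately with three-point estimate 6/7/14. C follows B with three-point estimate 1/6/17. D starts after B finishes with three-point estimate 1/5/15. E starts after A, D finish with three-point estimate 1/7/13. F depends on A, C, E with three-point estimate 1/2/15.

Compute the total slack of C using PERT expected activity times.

te_A = (3 + 4·7 + 11)/6 = 42/6 = 7
te_B = (6 + 4·7 + 14)/6 = 48/6 = 8
te_C = (1 + 4·6 + 17)/6 = 42/6 = 7
te_D = (1 + 4·5 + 15)/6 = 36/6 = 6
te_E = (1 + 4·7 + 13)/6 = 42/6 = 7
te_F = (1 + 4·2 + 15)/6 = 24/6 = 4

Forward pass:
ES_A = 0; EF_A = 7
ES_B = 0; EF_B = 8
ES_C = 8; EF_C = 8+7 = 15
ES_D = 8; EF_D = 8+6 = 14
ES_E = max(EF_A=7, EF_D=14) = 14; EF_E = 14+7 = 21
ES_F = max(EF_A=7, EF_C=15, EF_E=21) = 21; EF_F = 21+4 = 25
Expected project duration μ = 25 weeks. Critical path: B → D → E → F.

Backward pass:
LF_F = 25; LS_F = 25−4 = 21
LF_E = LS_F = 21; LS_E = 21−7 = 14
LF_D = LS_E = 14; LS_D = 14−6 = 8
LF_C = LS_F = 21; LS_C = 21−7 = 14
LF_B = min(LS_C=14, LS_D=8) = 8; LS_B = 8−8 = 0
LF_A = min(LS_E=14, LS_F=21) = 14; LS_A = 14−7 = 7
Slack_C = LS_C − ES_C = 14 − 8 = 6

6 weeks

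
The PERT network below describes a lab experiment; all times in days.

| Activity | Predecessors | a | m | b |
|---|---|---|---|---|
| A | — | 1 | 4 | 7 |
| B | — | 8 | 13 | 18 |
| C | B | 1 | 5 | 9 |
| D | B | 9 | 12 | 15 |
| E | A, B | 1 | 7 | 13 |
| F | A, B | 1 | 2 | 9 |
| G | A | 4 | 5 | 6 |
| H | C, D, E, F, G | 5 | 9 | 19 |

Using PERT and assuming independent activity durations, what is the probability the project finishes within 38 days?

0.838

te_A = (1 + 4·4 + 7)/6 = 24/6 = 4; σ²_A = ((7−1)/6)² = 1.000
te_B = (8 + 4·13 + 18)/6 = 78/6 = 13; σ²_B = ((18−8)/6)² = 2.778
te_C = (1 + 4·5 + 9)/6 = 30/6 = 5; σ²_C = ((9−1)/6)² = 1.778
te_D = (9 + 4·12 + 15)/6 = 72/6 = 12; σ²_D = ((15−9)/6)² = 1.000
te_E = (1 + 4·7 + 13)/6 = 42/6 = 7; σ²_E = ((13−1)/6)² = 4.000
te_F = (1 + 4·2 + 9)/6 = 18/6 = 3; σ²_F = ((9−1)/6)² = 1.778
te_G = (4 + 4·5 + 6)/6 = 30/6 = 5; σ²_G = ((6−4)/6)² = 0.111
te_H = (5 + 4·9 + 19)/6 = 60/6 = 10; σ²_H = ((19−5)/6)² = 5.444

Forward pass:
ES_A = 0; EF_A = 4
ES_B = 0; EF_B = 13
ES_C = 13; EF_C = 13+5 = 18
ES_D = 13; EF_D = 13+12 = 25
ES_E = max(EF_A=4, EF_B=13) = 13; EF_E = 13+7 = 20
ES_F = max(EF_A=4, EF_B=13) = 13; EF_F = 13+3 = 16
ES_G = 4; EF_G = 4+5 = 9
ES_H = max(EF_C=18, EF_D=25, EF_E=20, EF_F=16, EF_G=9) = 25; EF_H = 25+10 = 35
Expected project duration μ = 35 days. Critical path: B → D → H.

Variance along critical path = 2.778 + 1.000 + 5.444 = 9.222; σ = √9.222 = 3.037 days.
Z = (38 − 35) / 3.037 = 0.988
P(T ≤ 38) = Φ(0.988) ≈ 0.838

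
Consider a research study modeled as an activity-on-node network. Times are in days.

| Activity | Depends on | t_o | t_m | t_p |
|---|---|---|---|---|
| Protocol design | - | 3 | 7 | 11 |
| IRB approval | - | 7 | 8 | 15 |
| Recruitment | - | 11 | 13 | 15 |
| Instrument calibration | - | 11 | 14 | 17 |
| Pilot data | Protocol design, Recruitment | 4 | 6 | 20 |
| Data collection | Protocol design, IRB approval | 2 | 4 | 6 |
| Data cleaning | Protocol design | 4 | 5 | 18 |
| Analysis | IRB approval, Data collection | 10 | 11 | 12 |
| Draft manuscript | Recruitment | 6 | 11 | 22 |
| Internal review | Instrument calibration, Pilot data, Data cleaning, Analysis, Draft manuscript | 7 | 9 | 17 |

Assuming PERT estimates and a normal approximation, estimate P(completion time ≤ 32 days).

0.175

te_Protocol design = (3 + 4·7 + 11)/6 = 42/6 = 7; σ²_Protocol design = ((11−3)/6)² = 1.778
te_IRB approval = (7 + 4·8 + 15)/6 = 54/6 = 9; σ²_IRB approval = ((15−7)/6)² = 1.778
te_Recruitment = (11 + 4·13 + 15)/6 = 78/6 = 13; σ²_Recruitment = ((15−11)/6)² = 0.444
te_Instrument calibration = (11 + 4·14 + 17)/6 = 84/6 = 14; σ²_Instrument calibration = ((17−11)/6)² = 1.000
te_Pilot data = (4 + 4·6 + 20)/6 = 48/6 = 8; σ²_Pilot data = ((20−4)/6)² = 7.111
te_Data collection = (2 + 4·4 + 6)/6 = 24/6 = 4; σ²_Data collection = ((6−2)/6)² = 0.444
te_Data cleaning = (4 + 4·5 + 18)/6 = 42/6 = 7; σ²_Data cleaning = ((18−4)/6)² = 5.444
te_Analysis = (10 + 4·11 + 12)/6 = 66/6 = 11; σ²_Analysis = ((12−10)/6)² = 0.111
te_Draft manuscript = (6 + 4·11 + 22)/6 = 72/6 = 12; σ²_Draft manuscript = ((22−6)/6)² = 7.111
te_Internal review = (7 + 4·9 + 17)/6 = 60/6 = 10; σ²_Internal review = ((17−7)/6)² = 2.778

Forward pass:
ES_Protocol design = 0; EF_Protocol design = 7
ES_IRB approval = 0; EF_IRB approval = 9
ES_Recruitment = 0; EF_Recruitment = 13
ES_Instrument calibration = 0; EF_Instrument calibration = 14
ES_Pilot data = max(EF_Protocol design=7, EF_Recruitment=13) = 13; EF_Pilot data = 13+8 = 21
ES_Data collection = max(EF_Protocol design=7, EF_IRB approval=9) = 9; EF_Data collection = 9+4 = 13
ES_Data cleaning = 7; EF_Data cleaning = 7+7 = 14
ES_Analysis = max(EF_IRB approval=9, EF_Data collection=13) = 13; EF_Analysis = 13+11 = 24
ES_Draft manuscript = 13; EF_Draft manuscript = 13+12 = 25
ES_Internal review = max(EF_Instrument calibration=14, EF_Pilot data=21, EF_Data cleaning=14, EF_Analysis=24, EF_Draft manuscript=25) = 25; EF_Internal review = 25+10 = 35
Expected project duration μ = 35 days. Critical path: Recruitment → Draft manuscript → Internal review.

Variance along critical path = 0.444 + 7.111 + 2.778 = 10.333; σ = √10.333 = 3.215 days.
Z = (32 − 35) / 3.215 = -0.933
P(T ≤ 32) = Φ(-0.933) ≈ 0.175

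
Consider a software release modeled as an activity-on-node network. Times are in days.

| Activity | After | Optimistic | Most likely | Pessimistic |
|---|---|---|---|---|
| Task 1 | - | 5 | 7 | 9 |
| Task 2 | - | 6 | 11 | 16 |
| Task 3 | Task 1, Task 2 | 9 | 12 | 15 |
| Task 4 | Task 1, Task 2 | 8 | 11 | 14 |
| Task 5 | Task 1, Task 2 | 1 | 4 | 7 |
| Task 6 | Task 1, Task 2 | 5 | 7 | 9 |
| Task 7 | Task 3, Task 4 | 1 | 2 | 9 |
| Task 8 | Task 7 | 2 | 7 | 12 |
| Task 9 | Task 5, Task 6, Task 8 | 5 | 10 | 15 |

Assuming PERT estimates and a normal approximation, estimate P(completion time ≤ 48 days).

te_Task 1 = (5 + 4·7 + 9)/6 = 42/6 = 7; σ²_Task 1 = ((9−5)/6)² = 0.444
te_Task 2 = (6 + 4·11 + 16)/6 = 66/6 = 11; σ²_Task 2 = ((16−6)/6)² = 2.778
te_Task 3 = (9 + 4·12 + 15)/6 = 72/6 = 12; σ²_Task 3 = ((15−9)/6)² = 1.000
te_Task 4 = (8 + 4·11 + 14)/6 = 66/6 = 11; σ²_Task 4 = ((14−8)/6)² = 1.000
te_Task 5 = (1 + 4·4 + 7)/6 = 24/6 = 4; σ²_Task 5 = ((7−1)/6)² = 1.000
te_Task 6 = (5 + 4·7 + 9)/6 = 42/6 = 7; σ²_Task 6 = ((9−5)/6)² = 0.444
te_Task 7 = (1 + 4·2 + 9)/6 = 18/6 = 3; σ²_Task 7 = ((9−1)/6)² = 1.778
te_Task 8 = (2 + 4·7 + 12)/6 = 42/6 = 7; σ²_Task 8 = ((12−2)/6)² = 2.778
te_Task 9 = (5 + 4·10 + 15)/6 = 60/6 = 10; σ²_Task 9 = ((15−5)/6)² = 2.778

Forward pass:
ES_Task 1 = 0; EF_Task 1 = 7
ES_Task 2 = 0; EF_Task 2 = 11
ES_Task 3 = max(EF_Task 1=7, EF_Task 2=11) = 11; EF_Task 3 = 11+12 = 23
ES_Task 4 = max(EF_Task 1=7, EF_Task 2=11) = 11; EF_Task 4 = 11+11 = 22
ES_Task 5 = max(EF_Task 1=7, EF_Task 2=11) = 11; EF_Task 5 = 11+4 = 15
ES_Task 6 = max(EF_Task 1=7, EF_Task 2=11) = 11; EF_Task 6 = 11+7 = 18
ES_Task 7 = max(EF_Task 3=23, EF_Task 4=22) = 23; EF_Task 7 = 23+3 = 26
ES_Task 8 = 26; EF_Task 8 = 26+7 = 33
ES_Task 9 = max(EF_Task 5=15, EF_Task 6=18, EF_Task 8=33) = 33; EF_Task 9 = 33+10 = 43
Expected project duration μ = 43 days. Critical path: Task 2 → Task 3 → Task 7 → Task 8 → Task 9.

Variance along critical path = 2.778 + 1.000 + 1.778 + 2.778 + 2.778 = 11.111; σ = √11.111 = 3.333 days.
Z = (48 − 43) / 3.333 = 1.500
P(T ≤ 48) = Φ(1.500) ≈ 0.933

0.933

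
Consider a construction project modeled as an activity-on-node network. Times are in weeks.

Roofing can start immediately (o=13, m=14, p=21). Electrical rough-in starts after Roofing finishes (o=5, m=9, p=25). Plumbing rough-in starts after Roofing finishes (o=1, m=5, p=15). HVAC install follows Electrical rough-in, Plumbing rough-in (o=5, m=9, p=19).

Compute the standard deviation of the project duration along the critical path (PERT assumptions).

te_Roofing = (13 + 4·14 + 21)/6 = 90/6 = 15; σ²_Roofing = ((21−13)/6)² = 1.778
te_Electrical rough-in = (5 + 4·9 + 25)/6 = 66/6 = 11; σ²_Electrical rough-in = ((25−5)/6)² = 11.111
te_Plumbing rough-in = (1 + 4·5 + 15)/6 = 36/6 = 6; σ²_Plumbing rough-in = ((15−1)/6)² = 5.444
te_HVAC install = (5 + 4·9 + 19)/6 = 60/6 = 10; σ²_HVAC install = ((19−5)/6)² = 5.444

Forward pass:
ES_Roofing = 0; EF_Roofing = 15
ES_Electrical rough-in = 15; EF_Electrical rough-in = 15+11 = 26
ES_Plumbing rough-in = 15; EF_Plumbing rough-in = 15+6 = 21
ES_HVAC install = max(EF_Electrical rough-in=26, EF_Plumbing rough-in=21) = 26; EF_HVAC install = 26+10 = 36
Expected project duration μ = 36 weeks. Critical path: Roofing → Electrical rough-in → HVAC install.

Variance along critical path = 1.778 + 11.111 + 5.444 = 18.333
σ = √18.333 = 4.282 weeks

4.28 weeks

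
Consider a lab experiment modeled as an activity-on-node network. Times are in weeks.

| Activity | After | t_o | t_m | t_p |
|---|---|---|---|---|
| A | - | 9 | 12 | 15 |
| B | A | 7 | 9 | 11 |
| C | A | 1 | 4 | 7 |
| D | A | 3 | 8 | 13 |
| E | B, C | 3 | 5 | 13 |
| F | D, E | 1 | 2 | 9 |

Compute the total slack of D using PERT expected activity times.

te_A = (9 + 4·12 + 15)/6 = 72/6 = 12
te_B = (7 + 4·9 + 11)/6 = 54/6 = 9
te_C = (1 + 4·4 + 7)/6 = 24/6 = 4
te_D = (3 + 4·8 + 13)/6 = 48/6 = 8
te_E = (3 + 4·5 + 13)/6 = 36/6 = 6
te_F = (1 + 4·2 + 9)/6 = 18/6 = 3

Forward pass:
ES_A = 0; EF_A = 12
ES_B = 12; EF_B = 12+9 = 21
ES_C = 12; EF_C = 12+4 = 16
ES_D = 12; EF_D = 12+8 = 20
ES_E = max(EF_B=21, EF_C=16) = 21; EF_E = 21+6 = 27
ES_F = max(EF_D=20, EF_E=27) = 27; EF_F = 27+3 = 30
Expected project duration μ = 30 weeks. Critical path: A → B → E → F.

Backward pass:
LF_F = 30; LS_F = 30−3 = 27
LF_E = LS_F = 27; LS_E = 27−6 = 21
LF_D = LS_F = 27; LS_D = 27−8 = 19
LF_C = LS_E = 21; LS_C = 21−4 = 17
LF_B = LS_E = 21; LS_B = 21−9 = 12
LF_A = min(LS_B=12, LS_C=17, LS_D=19) = 12; LS_A = 12−12 = 0
Slack_D = LS_D − ES_D = 19 − 12 = 7

7 weeks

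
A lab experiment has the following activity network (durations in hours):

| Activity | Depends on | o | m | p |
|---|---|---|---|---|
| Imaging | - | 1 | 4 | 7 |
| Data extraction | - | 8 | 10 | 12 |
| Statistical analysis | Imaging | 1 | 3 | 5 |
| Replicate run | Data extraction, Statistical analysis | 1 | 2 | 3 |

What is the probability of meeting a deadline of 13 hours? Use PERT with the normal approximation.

0.910

te_Imaging = (1 + 4·4 + 7)/6 = 24/6 = 4; σ²_Imaging = ((7−1)/6)² = 1.000
te_Data extraction = (8 + 4·10 + 12)/6 = 60/6 = 10; σ²_Data extraction = ((12−8)/6)² = 0.444
te_Statistical analysis = (1 + 4·3 + 5)/6 = 18/6 = 3; σ²_Statistical analysis = ((5−1)/6)² = 0.444
te_Replicate run = (1 + 4·2 + 3)/6 = 12/6 = 2; σ²_Replicate run = ((3−1)/6)² = 0.111

Forward pass:
ES_Imaging = 0; EF_Imaging = 4
ES_Data extraction = 0; EF_Data extraction = 10
ES_Statistical analysis = 4; EF_Statistical analysis = 4+3 = 7
ES_Replicate run = max(EF_Data extraction=10, EF_Statistical analysis=7) = 10; EF_Replicate run = 10+2 = 12
Expected project duration μ = 12 hours. Critical path: Data extraction → Replicate run.

Variance along critical path = 0.444 + 0.111 = 0.556; σ = √0.556 = 0.745 hours.
Z = (13 − 12) / 0.745 = 1.342
P(T ≤ 13) = Φ(1.342) ≈ 0.910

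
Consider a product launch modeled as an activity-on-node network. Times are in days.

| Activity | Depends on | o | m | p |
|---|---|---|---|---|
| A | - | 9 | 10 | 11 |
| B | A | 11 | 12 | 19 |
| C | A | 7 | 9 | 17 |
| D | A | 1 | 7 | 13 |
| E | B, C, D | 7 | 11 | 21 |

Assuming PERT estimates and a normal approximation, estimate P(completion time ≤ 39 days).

0.930

te_A = (9 + 4·10 + 11)/6 = 60/6 = 10; σ²_A = ((11−9)/6)² = 0.111
te_B = (11 + 4·12 + 19)/6 = 78/6 = 13; σ²_B = ((19−11)/6)² = 1.778
te_C = (7 + 4·9 + 17)/6 = 60/6 = 10; σ²_C = ((17−7)/6)² = 2.778
te_D = (1 + 4·7 + 13)/6 = 42/6 = 7; σ²_D = ((13−1)/6)² = 4.000
te_E = (7 + 4·11 + 21)/6 = 72/6 = 12; σ²_E = ((21−7)/6)² = 5.444

Forward pass:
ES_A = 0; EF_A = 10
ES_B = 10; EF_B = 10+13 = 23
ES_C = 10; EF_C = 10+10 = 20
ES_D = 10; EF_D = 10+7 = 17
ES_E = max(EF_B=23, EF_C=20, EF_D=17) = 23; EF_E = 23+12 = 35
Expected project duration μ = 35 days. Critical path: A → B → E.

Variance along critical path = 0.111 + 1.778 + 5.444 = 7.333; σ = √7.333 = 2.708 days.
Z = (39 − 35) / 2.708 = 1.477
P(T ≤ 39) = Φ(1.477) ≈ 0.930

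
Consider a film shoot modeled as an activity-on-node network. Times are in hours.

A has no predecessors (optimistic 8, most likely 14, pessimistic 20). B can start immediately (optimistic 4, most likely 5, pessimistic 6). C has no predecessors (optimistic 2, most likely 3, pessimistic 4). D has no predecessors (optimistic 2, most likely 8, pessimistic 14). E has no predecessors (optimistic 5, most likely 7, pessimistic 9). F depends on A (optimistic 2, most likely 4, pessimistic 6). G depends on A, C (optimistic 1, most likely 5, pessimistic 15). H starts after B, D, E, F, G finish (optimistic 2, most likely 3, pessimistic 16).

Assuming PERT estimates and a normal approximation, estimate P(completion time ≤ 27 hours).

te_A = (8 + 4·14 + 20)/6 = 84/6 = 14; σ²_A = ((20−8)/6)² = 4.000
te_B = (4 + 4·5 + 6)/6 = 30/6 = 5; σ²_B = ((6−4)/6)² = 0.111
te_C = (2 + 4·3 + 4)/6 = 18/6 = 3; σ²_C = ((4−2)/6)² = 0.111
te_D = (2 + 4·8 + 14)/6 = 48/6 = 8; σ²_D = ((14−2)/6)² = 4.000
te_E = (5 + 4·7 + 9)/6 = 42/6 = 7; σ²_E = ((9−5)/6)² = 0.444
te_F = (2 + 4·4 + 6)/6 = 24/6 = 4; σ²_F = ((6−2)/6)² = 0.444
te_G = (1 + 4·5 + 15)/6 = 36/6 = 6; σ²_G = ((15−1)/6)² = 5.444
te_H = (2 + 4·3 + 16)/6 = 30/6 = 5; σ²_H = ((16−2)/6)² = 5.444

Forward pass:
ES_A = 0; EF_A = 14
ES_B = 0; EF_B = 5
ES_C = 0; EF_C = 3
ES_D = 0; EF_D = 8
ES_E = 0; EF_E = 7
ES_F = 14; EF_F = 14+4 = 18
ES_G = max(EF_A=14, EF_C=3) = 14; EF_G = 14+6 = 20
ES_H = max(EF_B=5, EF_D=8, EF_E=7, EF_F=18, EF_G=20) = 20; EF_H = 20+5 = 25
Expected project duration μ = 25 hours. Critical path: A → G → H.

Variance along critical path = 4.000 + 5.444 + 5.444 = 14.889; σ = √14.889 = 3.859 hours.
Z = (27 − 25) / 3.859 = 0.518
P(T ≤ 27) = Φ(0.518) ≈ 0.698

0.698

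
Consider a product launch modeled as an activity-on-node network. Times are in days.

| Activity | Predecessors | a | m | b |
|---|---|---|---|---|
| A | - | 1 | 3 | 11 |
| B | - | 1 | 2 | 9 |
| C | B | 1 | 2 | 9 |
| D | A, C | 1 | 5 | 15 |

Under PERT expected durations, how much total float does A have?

te_A = (1 + 4·3 + 11)/6 = 24/6 = 4
te_B = (1 + 4·2 + 9)/6 = 18/6 = 3
te_C = (1 + 4·2 + 9)/6 = 18/6 = 3
te_D = (1 + 4·5 + 15)/6 = 36/6 = 6

Forward pass:
ES_A = 0; EF_A = 4
ES_B = 0; EF_B = 3
ES_C = 3; EF_C = 3+3 = 6
ES_D = max(EF_A=4, EF_C=6) = 6; EF_D = 6+6 = 12
Expected project duration μ = 12 days. Critical path: B → C → D.

Backward pass:
LF_D = 12; LS_D = 12−6 = 6
LF_C = LS_D = 6; LS_C = 6−3 = 3
LF_B = LS_C = 3; LS_B = 3−3 = 0
LF_A = LS_D = 6; LS_A = 6−4 = 2
Slack_A = LS_A − ES_A = 2 − 0 = 2

2 days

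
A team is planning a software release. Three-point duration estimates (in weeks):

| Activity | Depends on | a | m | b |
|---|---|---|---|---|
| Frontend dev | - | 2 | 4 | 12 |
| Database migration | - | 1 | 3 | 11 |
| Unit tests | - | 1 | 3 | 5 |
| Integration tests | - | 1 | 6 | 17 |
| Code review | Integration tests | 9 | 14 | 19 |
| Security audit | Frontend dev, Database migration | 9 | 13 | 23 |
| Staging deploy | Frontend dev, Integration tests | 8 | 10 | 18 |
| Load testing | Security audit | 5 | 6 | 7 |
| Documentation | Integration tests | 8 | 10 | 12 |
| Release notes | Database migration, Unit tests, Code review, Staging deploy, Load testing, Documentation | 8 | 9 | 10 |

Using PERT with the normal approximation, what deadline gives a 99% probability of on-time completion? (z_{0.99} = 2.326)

40.8 weeks

te_Frontend dev = (2 + 4·4 + 12)/6 = 30/6 = 5; σ²_Frontend dev = ((12−2)/6)² = 2.778
te_Database migration = (1 + 4·3 + 11)/6 = 24/6 = 4; σ²_Database migration = ((11−1)/6)² = 2.778
te_Unit tests = (1 + 4·3 + 5)/6 = 18/6 = 3; σ²_Unit tests = ((5−1)/6)² = 0.444
te_Integration tests = (1 + 4·6 + 17)/6 = 42/6 = 7; σ²_Integration tests = ((17−1)/6)² = 7.111
te_Code review = (9 + 4·14 + 19)/6 = 84/6 = 14; σ²_Code review = ((19−9)/6)² = 2.778
te_Security audit = (9 + 4·13 + 23)/6 = 84/6 = 14; σ²_Security audit = ((23−9)/6)² = 5.444
te_Staging deploy = (8 + 4·10 + 18)/6 = 66/6 = 11; σ²_Staging deploy = ((18−8)/6)² = 2.778
te_Load testing = (5 + 4·6 + 7)/6 = 36/6 = 6; σ²_Load testing = ((7−5)/6)² = 0.111
te_Documentation = (8 + 4·10 + 12)/6 = 60/6 = 10; σ²_Documentation = ((12−8)/6)² = 0.444
te_Release notes = (8 + 4·9 + 10)/6 = 54/6 = 9; σ²_Release notes = ((10−8)/6)² = 0.111

Forward pass:
ES_Frontend dev = 0; EF_Frontend dev = 5
ES_Database migration = 0; EF_Database migration = 4
ES_Unit tests = 0; EF_Unit tests = 3
ES_Integration tests = 0; EF_Integration tests = 7
ES_Code review = 7; EF_Code review = 7+14 = 21
ES_Security audit = max(EF_Frontend dev=5, EF_Database migration=4) = 5; EF_Security audit = 5+14 = 19
ES_Staging deploy = max(EF_Frontend dev=5, EF_Integration tests=7) = 7; EF_Staging deploy = 7+11 = 18
ES_Load testing = 19; EF_Load testing = 19+6 = 25
ES_Documentation = 7; EF_Documentation = 7+10 = 17
ES_Release notes = max(EF_Database migration=4, EF_Unit tests=3, EF_Code review=21, EF_Staging deploy=18, EF_Load testing=25, EF_Documentation=17) = 25; EF_Release notes = 25+9 = 34
Expected project duration μ = 34 weeks. Critical path: Frontend dev → Security audit → Load testing → Release notes.

Variance along critical path = 2.778 + 5.444 + 0.111 + 0.111 = 8.444; σ = 2.906 weeks.
D = μ + z·σ = 34 + 2.326·2.906 = 40.8 weeks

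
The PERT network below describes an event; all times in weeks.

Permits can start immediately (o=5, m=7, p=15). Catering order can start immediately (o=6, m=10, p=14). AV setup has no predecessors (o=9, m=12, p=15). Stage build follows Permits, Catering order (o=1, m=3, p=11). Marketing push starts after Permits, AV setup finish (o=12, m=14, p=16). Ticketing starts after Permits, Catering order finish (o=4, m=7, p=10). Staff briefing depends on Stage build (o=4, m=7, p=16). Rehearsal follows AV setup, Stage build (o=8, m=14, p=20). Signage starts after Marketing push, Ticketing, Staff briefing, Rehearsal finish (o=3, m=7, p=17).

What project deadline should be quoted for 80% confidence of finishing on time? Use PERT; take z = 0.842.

te_Permits = (5 + 4·7 + 15)/6 = 48/6 = 8; σ²_Permits = ((15−5)/6)² = 2.778
te_Catering order = (6 + 4·10 + 14)/6 = 60/6 = 10; σ²_Catering order = ((14−6)/6)² = 1.778
te_AV setup = (9 + 4·12 + 15)/6 = 72/6 = 12; σ²_AV setup = ((15−9)/6)² = 1.000
te_Stage build = (1 + 4·3 + 11)/6 = 24/6 = 4; σ²_Stage build = ((11−1)/6)² = 2.778
te_Marketing push = (12 + 4·14 + 16)/6 = 84/6 = 14; σ²_Marketing push = ((16−12)/6)² = 0.444
te_Ticketing = (4 + 4·7 + 10)/6 = 42/6 = 7; σ²_Ticketing = ((10−4)/6)² = 1.000
te_Staff briefing = (4 + 4·7 + 16)/6 = 48/6 = 8; σ²_Staff briefing = ((16−4)/6)² = 4.000
te_Rehearsal = (8 + 4·14 + 20)/6 = 84/6 = 14; σ²_Rehearsal = ((20−8)/6)² = 4.000
te_Signage = (3 + 4·7 + 17)/6 = 48/6 = 8; σ²_Signage = ((17−3)/6)² = 5.444

Forward pass:
ES_Permits = 0; EF_Permits = 8
ES_Catering order = 0; EF_Catering order = 10
ES_AV setup = 0; EF_AV setup = 12
ES_Stage build = max(EF_Permits=8, EF_Catering order=10) = 10; EF_Stage build = 10+4 = 14
ES_Marketing push = max(EF_Permits=8, EF_AV setup=12) = 12; EF_Marketing push = 12+14 = 26
ES_Ticketing = max(EF_Permits=8, EF_Catering order=10) = 10; EF_Ticketing = 10+7 = 17
ES_Staff briefing = 14; EF_Staff briefing = 14+8 = 22
ES_Rehearsal = max(EF_AV setup=12, EF_Stage build=14) = 14; EF_Rehearsal = 14+14 = 28
ES_Signage = max(EF_Marketing push=26, EF_Ticketing=17, EF_Staff briefing=22, EF_Rehearsal=28) = 28; EF_Signage = 28+8 = 36
Expected project duration μ = 36 weeks. Critical path: Catering order → Stage build → Rehearsal → Signage.

Variance along critical path = 1.778 + 2.778 + 4.000 + 5.444 = 14.000; σ = 3.742 weeks.
D = μ + z·σ = 36 + 0.842·3.742 = 39.2 weeks

39.2 weeks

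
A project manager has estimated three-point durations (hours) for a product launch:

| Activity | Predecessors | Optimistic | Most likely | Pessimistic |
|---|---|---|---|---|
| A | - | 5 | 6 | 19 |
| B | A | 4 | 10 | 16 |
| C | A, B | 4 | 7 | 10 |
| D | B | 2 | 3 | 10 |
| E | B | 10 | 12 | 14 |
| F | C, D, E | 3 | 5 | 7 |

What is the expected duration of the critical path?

35 hours

te_A = (5 + 4·6 + 19)/6 = 48/6 = 8
te_B = (4 + 4·10 + 16)/6 = 60/6 = 10
te_C = (4 + 4·7 + 10)/6 = 42/6 = 7
te_D = (2 + 4·3 + 10)/6 = 24/6 = 4
te_E = (10 + 4·12 + 14)/6 = 72/6 = 12
te_F = (3 + 4·5 + 7)/6 = 30/6 = 5

Forward pass:
ES_A = 0; EF_A = 8
ES_B = 8; EF_B = 8+10 = 18
ES_C = max(EF_A=8, EF_B=18) = 18; EF_C = 18+7 = 25
ES_D = 18; EF_D = 18+4 = 22
ES_E = 18; EF_E = 18+12 = 30
ES_F = max(EF_C=25, EF_D=22, EF_E=30) = 30; EF_F = 30+5 = 35
Expected project duration μ = 35 hours. Critical path: A → B → E → F.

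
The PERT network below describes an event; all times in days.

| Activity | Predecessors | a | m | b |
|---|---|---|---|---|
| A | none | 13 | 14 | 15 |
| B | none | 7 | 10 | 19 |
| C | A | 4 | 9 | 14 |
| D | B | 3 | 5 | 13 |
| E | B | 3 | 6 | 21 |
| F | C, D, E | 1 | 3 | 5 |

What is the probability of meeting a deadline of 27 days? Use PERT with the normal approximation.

0.708

te_A = (13 + 4·14 + 15)/6 = 84/6 = 14; σ²_A = ((15−13)/6)² = 0.111
te_B = (7 + 4·10 + 19)/6 = 66/6 = 11; σ²_B = ((19−7)/6)² = 4.000
te_C = (4 + 4·9 + 14)/6 = 54/6 = 9; σ²_C = ((14−4)/6)² = 2.778
te_D = (3 + 4·5 + 13)/6 = 36/6 = 6; σ²_D = ((13−3)/6)² = 2.778
te_E = (3 + 4·6 + 21)/6 = 48/6 = 8; σ²_E = ((21−3)/6)² = 9.000
te_F = (1 + 4·3 + 5)/6 = 18/6 = 3; σ²_F = ((5−1)/6)² = 0.444

Forward pass:
ES_A = 0; EF_A = 14
ES_B = 0; EF_B = 11
ES_C = 14; EF_C = 14+9 = 23
ES_D = 11; EF_D = 11+6 = 17
ES_E = 11; EF_E = 11+8 = 19
ES_F = max(EF_C=23, EF_D=17, EF_E=19) = 23; EF_F = 23+3 = 26
Expected project duration μ = 26 days. Critical path: A → C → F.

Variance along critical path = 0.111 + 2.778 + 0.444 = 3.333; σ = √3.333 = 1.826 days.
Z = (27 − 26) / 1.826 = 0.548
P(T ≤ 27) = Φ(0.548) ≈ 0.708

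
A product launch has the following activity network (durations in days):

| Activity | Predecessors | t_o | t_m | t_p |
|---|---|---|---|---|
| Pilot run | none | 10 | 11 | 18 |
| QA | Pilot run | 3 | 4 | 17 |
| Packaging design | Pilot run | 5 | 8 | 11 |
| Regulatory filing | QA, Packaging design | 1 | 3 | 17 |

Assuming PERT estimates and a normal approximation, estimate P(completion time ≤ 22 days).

0.170

te_Pilot run = (10 + 4·11 + 18)/6 = 72/6 = 12; σ²_Pilot run = ((18−10)/6)² = 1.778
te_QA = (3 + 4·4 + 17)/6 = 36/6 = 6; σ²_QA = ((17−3)/6)² = 5.444
te_Packaging design = (5 + 4·8 + 11)/6 = 48/6 = 8; σ²_Packaging design = ((11−5)/6)² = 1.000
te_Regulatory filing = (1 + 4·3 + 17)/6 = 30/6 = 5; σ²_Regulatory filing = ((17−1)/6)² = 7.111

Forward pass:
ES_Pilot run = 0; EF_Pilot run = 12
ES_QA = 12; EF_QA = 12+6 = 18
ES_Packaging design = 12; EF_Packaging design = 12+8 = 20
ES_Regulatory filing = max(EF_QA=18, EF_Packaging design=20) = 20; EF_Regulatory filing = 20+5 = 25
Expected project duration μ = 25 days. Critical path: Pilot run → Packaging design → Regulatory filing.

Variance along critical path = 1.778 + 1.000 + 7.111 = 9.889; σ = √9.889 = 3.145 days.
Z = (22 − 25) / 3.145 = -0.954
P(T ≤ 22) = Φ(-0.954) ≈ 0.170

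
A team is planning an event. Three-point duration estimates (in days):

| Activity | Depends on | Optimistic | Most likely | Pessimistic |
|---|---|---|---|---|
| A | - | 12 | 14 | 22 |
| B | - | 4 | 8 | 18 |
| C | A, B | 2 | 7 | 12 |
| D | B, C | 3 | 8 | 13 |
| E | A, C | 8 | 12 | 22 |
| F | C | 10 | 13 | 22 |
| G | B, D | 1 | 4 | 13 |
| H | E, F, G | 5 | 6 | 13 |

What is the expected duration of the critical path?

43 days

te_A = (12 + 4·14 + 22)/6 = 90/6 = 15
te_B = (4 + 4·8 + 18)/6 = 54/6 = 9
te_C = (2 + 4·7 + 12)/6 = 42/6 = 7
te_D = (3 + 4·8 + 13)/6 = 48/6 = 8
te_E = (8 + 4·12 + 22)/6 = 78/6 = 13
te_F = (10 + 4·13 + 22)/6 = 84/6 = 14
te_G = (1 + 4·4 + 13)/6 = 30/6 = 5
te_H = (5 + 4·6 + 13)/6 = 42/6 = 7

Forward pass:
ES_A = 0; EF_A = 15
ES_B = 0; EF_B = 9
ES_C = max(EF_A=15, EF_B=9) = 15; EF_C = 15+7 = 22
ES_D = max(EF_B=9, EF_C=22) = 22; EF_D = 22+8 = 30
ES_E = max(EF_A=15, EF_C=22) = 22; EF_E = 22+13 = 35
ES_F = 22; EF_F = 22+14 = 36
ES_G = max(EF_B=9, EF_D=30) = 30; EF_G = 30+5 = 35
ES_H = max(EF_E=35, EF_F=36, EF_G=35) = 36; EF_H = 36+7 = 43
Expected project duration μ = 43 days. Critical path: A → C → F → H.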